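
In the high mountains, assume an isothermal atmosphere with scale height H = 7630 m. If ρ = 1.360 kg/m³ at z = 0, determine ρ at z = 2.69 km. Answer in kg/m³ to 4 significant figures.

In an isothermal atmosphere, density decays like pressure: ρ = ρ₀ exp(−z/H).
z/H = 2690.0/7630.0 = 0.35256; exp(−0.35256) = 0.70289.
ρ = 1.360 × 0.70289 = 0.95593 kg/m³.

ρ ≈ 0.9559 kg/m³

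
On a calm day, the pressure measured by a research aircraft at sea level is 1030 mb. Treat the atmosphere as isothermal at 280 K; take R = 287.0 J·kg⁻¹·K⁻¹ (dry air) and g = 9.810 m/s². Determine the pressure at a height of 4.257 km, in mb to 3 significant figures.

Scale height: H = RT/g = 287.0 × 280 / 9.810 = 8191.6 m.
Barometric formula: P = P₀ exp(−z/H).
z/H = 4257.0/8191.6 = 0.51968; exp(−0.51968) = 0.59471.
P = 1030 × 0.59471 = 612.55 mb.

P ≈ 613 mb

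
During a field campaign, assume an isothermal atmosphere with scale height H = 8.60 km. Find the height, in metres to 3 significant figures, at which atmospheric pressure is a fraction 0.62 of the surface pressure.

Set P/P₀ = exp(−z/H) = 0.62, so z = −H ln(0.62).
−ln(0.62) = 0.47804; z = 8600.0 × 0.47804 = 4111.1 m.

z ≈ 4110 m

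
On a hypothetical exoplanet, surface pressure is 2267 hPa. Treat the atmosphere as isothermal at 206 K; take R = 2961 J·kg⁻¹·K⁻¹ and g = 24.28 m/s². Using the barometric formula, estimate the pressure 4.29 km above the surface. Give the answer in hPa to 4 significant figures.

Scale height: H = RT/g = 2961 × 206 / 24.28 = 25122 m.
Barometric formula: P = P₀ exp(−z/H).
z/H = 4290.0/25122 = 0.17077; exp(−0.17077) = 0.84302.
P = 2267 × 0.84302 = 1911.1 hPa.

P ≈ 1911 hPa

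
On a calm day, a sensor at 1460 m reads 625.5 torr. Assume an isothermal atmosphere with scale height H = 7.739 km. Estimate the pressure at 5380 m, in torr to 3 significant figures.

Between two levels, P₂ = P₁ exp(−Δz/H) with Δz = z₂ − z₁.
Δz = 5380.0 − 1460.0 = 3920.0 m; Δz/H = 3920.0/7739.0 = 0.50653.
P₂ = 625.5 × exp(−0.50653) = 625.5 × 0.60258 = 376.91 torr.

P ≈ 377 torr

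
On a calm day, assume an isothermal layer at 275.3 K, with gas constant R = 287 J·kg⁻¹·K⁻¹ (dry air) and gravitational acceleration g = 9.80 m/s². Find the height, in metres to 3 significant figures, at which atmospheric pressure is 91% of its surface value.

z ≈ 760 m

Scale height: H = RT/g = 287 × 275.3 / 9.80 = 8062.4 m.
Set P/P₀ = exp(−z/H) = 0.91, so z = −H ln(0.91).
−ln(0.91) = 0.094311; z = 8062.4 × 0.094311 = 760.37 m.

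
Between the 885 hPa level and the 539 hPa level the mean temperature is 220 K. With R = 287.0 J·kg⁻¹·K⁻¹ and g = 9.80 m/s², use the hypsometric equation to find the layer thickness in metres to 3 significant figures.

Hypsometric equation: Δz = (R T̄/g) ln(P₁/P₂).
R T̄/g = 287.0 × 220 / 9.80 = 6442.9 m.
ln(885/539) = ln(1.6419) = 0.49585.
Δz = 6442.9 × 0.49585 = 3194.7 m.

Δz ≈ 3190 m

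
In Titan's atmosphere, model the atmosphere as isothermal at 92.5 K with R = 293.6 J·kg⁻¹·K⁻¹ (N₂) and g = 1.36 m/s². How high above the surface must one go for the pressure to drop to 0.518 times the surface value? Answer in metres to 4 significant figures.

z ≈ 13140 m

Scale height: H = RT/g = 293.6 × 92.5 / 1.36 = 19969 m.
Set P/P₀ = exp(−z/H) = 0.518, so z = −H ln(0.518).
−ln(0.518) = 0.65778; z = 19969 × 0.65778 = 13135 m.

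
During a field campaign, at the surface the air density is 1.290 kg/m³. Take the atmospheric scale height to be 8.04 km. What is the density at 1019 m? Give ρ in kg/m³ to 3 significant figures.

ρ ≈ 1.14 kg/m³

In an isothermal atmosphere, density decays like pressure: ρ = ρ₀ exp(−z/H).
z/H = 1019.0/8040.0 = 0.12674; exp(−0.12674) = 0.88096.
ρ = 1.290 × 0.88096 = 1.1364 kg/m³.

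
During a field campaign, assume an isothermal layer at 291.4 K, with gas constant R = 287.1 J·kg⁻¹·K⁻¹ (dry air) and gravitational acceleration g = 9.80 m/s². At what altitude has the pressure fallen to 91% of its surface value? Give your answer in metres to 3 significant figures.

z ≈ 805 m

Scale height: H = RT/g = 287.1 × 291.4 / 9.80 = 8536.8 m.
Set P/P₀ = exp(−z/H) = 0.91, so z = −H ln(0.91).
−ln(0.91) = 0.094311; z = 8536.8 × 0.094311 = 805.11 m.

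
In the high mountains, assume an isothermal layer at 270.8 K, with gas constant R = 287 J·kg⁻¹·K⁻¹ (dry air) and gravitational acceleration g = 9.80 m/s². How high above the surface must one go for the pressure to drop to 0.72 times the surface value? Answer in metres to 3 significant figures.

z ≈ 2610 m

Scale height: H = RT/g = 287 × 270.8 / 9.80 = 7930.6 m.
Set P/P₀ = exp(−z/H) = 0.72, so z = −H ln(0.72).
−ln(0.72) = 0.32850; z = 7930.6 × 0.32850 = 2605.2 m.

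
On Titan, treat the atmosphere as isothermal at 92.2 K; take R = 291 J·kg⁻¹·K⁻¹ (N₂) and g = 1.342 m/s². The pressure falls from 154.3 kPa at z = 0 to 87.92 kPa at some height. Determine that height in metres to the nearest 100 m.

z ≈ 11200 m

Scale height: H = RT/g = 291 × 92.2 / 1.342 = 19993 m.
Invert the barometric formula: z = H ln(P₀/P).
P₀/P = 154.3/87.92 = 1.7550; ln(1.7550) = 0.56247.
z = 19993 × 0.56247 = 11245 m.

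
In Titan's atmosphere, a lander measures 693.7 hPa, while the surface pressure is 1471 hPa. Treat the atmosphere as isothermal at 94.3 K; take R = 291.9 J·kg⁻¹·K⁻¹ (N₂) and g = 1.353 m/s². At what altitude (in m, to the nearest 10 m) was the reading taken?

z ≈ 15290 m

Scale height: H = RT/g = 291.9 × 94.3 / 1.353 = 20345 m.
Invert the barometric formula: z = H ln(P₀/P).
P₀/P = 1471/693.7 = 2.1205; ln(2.1205) = 0.75165.
z = 20345 × 0.75165 = 15292 m.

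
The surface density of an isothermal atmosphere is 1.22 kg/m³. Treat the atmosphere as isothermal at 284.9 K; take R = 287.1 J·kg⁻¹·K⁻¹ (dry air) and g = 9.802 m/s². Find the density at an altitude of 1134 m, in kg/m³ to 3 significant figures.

ρ ≈ 1.06 kg/m³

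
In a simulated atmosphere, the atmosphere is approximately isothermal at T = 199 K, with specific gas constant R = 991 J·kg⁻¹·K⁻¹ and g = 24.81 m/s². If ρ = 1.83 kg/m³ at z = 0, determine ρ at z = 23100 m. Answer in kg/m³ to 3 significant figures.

Scale height: H = RT/g = 991 × 199 / 24.81 = 7948.8 m.
In an isothermal atmosphere, density decays like pressure: ρ = ρ₀ exp(−z/H).
z/H = 23100/7948.8 = 2.9061; exp(−2.9061) = 0.054689.
ρ = 1.83 × 0.054689 = 0.10008 kg/m³.

ρ ≈ 0.100 kg/m³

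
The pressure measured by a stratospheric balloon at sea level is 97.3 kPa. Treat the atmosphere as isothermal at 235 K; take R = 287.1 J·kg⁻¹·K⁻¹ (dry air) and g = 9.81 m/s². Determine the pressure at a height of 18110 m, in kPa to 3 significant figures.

Scale height: H = RT/g = 287.1 × 235 / 9.81 = 6877.5 m.
Barometric formula: P = P₀ exp(−z/H).
z/H = 18110/6877.5 = 2.6332; exp(−2.6332) = 0.071848.
P = 97.3 × 0.071848 = 6.9908 kPa.

P ≈ 6.99 kPa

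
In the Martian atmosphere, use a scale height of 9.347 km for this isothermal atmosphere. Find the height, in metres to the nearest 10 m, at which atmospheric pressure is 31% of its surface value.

z ≈ 10950 m

Set P/P₀ = exp(−z/H) = 0.31, so z = −H ln(0.31).
−ln(0.31) = 1.1712; z = 9347.0 × 1.1712 = 10947 m.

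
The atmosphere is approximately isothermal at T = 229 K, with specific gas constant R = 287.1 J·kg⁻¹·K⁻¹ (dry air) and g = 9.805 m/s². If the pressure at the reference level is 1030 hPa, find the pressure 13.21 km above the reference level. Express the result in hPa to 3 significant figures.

Scale height: H = RT/g = 287.1 × 229 / 9.805 = 6705.3 m.
Barometric formula: P = P₀ exp(−z/H).
z/H = 13210/6705.3 = 1.9701; exp(−1.9701) = 0.13944.
P = 1030 × 0.13944 = 143.62 hPa.

P ≈ 144 hPa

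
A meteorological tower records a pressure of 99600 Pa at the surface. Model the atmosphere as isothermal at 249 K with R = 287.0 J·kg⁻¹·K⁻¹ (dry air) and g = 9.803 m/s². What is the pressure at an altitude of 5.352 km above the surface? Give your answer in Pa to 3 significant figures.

P ≈ 47800 Pa

Scale height: H = RT/g = 287.0 × 249 / 9.803 = 7289.9 m.
Barometric formula: P = P₀ exp(−z/H).
z/H = 5352.0/7289.9 = 0.73417; exp(−0.73417) = 0.47990.
P = 99600 × 0.47990 = 47798 Pa.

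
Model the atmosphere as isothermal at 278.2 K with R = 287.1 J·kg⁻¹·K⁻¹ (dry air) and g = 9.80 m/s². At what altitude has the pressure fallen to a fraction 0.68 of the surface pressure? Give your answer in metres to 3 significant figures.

z ≈ 3140 m

Scale height: H = RT/g = 287.1 × 278.2 / 9.80 = 8150.1 m.
Set P/P₀ = exp(−z/H) = 0.68, so z = −H ln(0.68).
−ln(0.68) = 0.38566; z = 8150.1 × 0.38566 = 3143.2 m.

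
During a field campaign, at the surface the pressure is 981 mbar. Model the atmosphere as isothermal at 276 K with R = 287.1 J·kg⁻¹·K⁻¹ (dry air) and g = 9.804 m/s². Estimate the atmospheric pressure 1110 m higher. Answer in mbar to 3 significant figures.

Scale height: H = RT/g = 287.1 × 276 / 9.804 = 8082.4 m.
Barometric formula: P = P₀ exp(−z/H).
z/H = 1110.0/8082.4 = 0.13734; exp(−0.13734) = 0.87167.
P = 981 × 0.87167 = 855.11 mbar.

P ≈ 855 mbar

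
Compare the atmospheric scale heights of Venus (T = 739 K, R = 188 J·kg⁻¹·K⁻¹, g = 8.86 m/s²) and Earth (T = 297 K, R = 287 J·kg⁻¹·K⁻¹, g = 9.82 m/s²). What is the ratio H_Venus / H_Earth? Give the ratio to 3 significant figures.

H = RT/g for each body.
H_Venus = 188 × 739 / 8.86 = 15681 m.
H_Earth = 287 × 297 / 9.82 = 8680.1 m.
H_Venus/H_Earth = 15681/8680.1 = 1.8065.

H_Venus/H_Earth ≈ 1.81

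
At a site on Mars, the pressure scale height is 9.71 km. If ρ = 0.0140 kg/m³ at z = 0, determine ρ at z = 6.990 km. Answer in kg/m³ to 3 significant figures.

In an isothermal atmosphere, density decays like pressure: ρ = ρ₀ exp(−z/H).
z/H = 6990.0/9710.0 = 0.71988; exp(−0.71988) = 0.48681.
ρ = 0.0140 × 0.48681 = 0.0068153 kg/m³.

ρ ≈ 0.00682 kg/m³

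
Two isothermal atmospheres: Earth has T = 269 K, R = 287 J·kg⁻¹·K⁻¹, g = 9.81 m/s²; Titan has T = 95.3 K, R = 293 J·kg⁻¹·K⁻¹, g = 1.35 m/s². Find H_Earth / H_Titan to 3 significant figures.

H = RT/g for each body.
H_Earth = 287 × 269 / 9.81 = 7869.8 m.
H_Titan = 293 × 95.3 / 1.35 = 20684 m.
H_Earth/H_Titan = 7869.8/20684 = 0.38048.

H_Earth/H_Titan ≈ 0.380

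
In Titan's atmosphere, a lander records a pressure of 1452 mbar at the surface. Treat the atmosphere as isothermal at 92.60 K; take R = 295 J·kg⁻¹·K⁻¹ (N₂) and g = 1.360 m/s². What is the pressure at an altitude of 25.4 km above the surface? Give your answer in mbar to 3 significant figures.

Scale height: H = RT/g = 295 × 92.60 / 1.360 = 20086 m.
Barometric formula: P = P₀ exp(−z/H).
z/H = 25400/20086 = 1.2646; exp(−1.2646) = 0.28235.
P = 1452 × 0.28235 = 409.97 mbar.

P ≈ 410 mbar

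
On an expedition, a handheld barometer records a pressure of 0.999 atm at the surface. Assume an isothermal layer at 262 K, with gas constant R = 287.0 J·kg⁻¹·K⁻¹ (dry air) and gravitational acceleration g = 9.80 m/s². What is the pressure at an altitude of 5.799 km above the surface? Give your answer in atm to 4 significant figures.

P ≈ 0.4692 atm

Scale height: H = RT/g = 287.0 × 262 / 9.80 = 7672.9 m.
Barometric formula: P = P₀ exp(−z/H).
z/H = 5799.0/7672.9 = 0.75578; exp(−0.75578) = 0.46964.
P = 0.999 × 0.46964 = 0.46917 atm.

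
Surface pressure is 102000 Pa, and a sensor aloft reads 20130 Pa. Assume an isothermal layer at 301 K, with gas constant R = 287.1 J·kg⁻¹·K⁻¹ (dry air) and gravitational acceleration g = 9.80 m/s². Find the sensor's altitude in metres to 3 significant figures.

Scale height: H = RT/g = 287.1 × 301 / 9.80 = 8818.1 m.
Invert the barometric formula: z = H ln(P₀/P).
P₀/P = 102000/20130 = 5.0671; ln(5.0671) = 1.6228.
z = 8818.1 × 1.6228 = 14310 m.

z ≈ 14300 m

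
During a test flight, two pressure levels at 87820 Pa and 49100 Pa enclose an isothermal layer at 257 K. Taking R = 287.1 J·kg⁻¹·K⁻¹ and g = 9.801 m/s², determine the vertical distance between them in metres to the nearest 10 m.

Δz ≈ 4380 m

Hypsometric equation: Δz = (R T̄/g) ln(P₁/P₂).
R T̄/g = 287.1 × 257 / 9.801 = 7528.3 m.
ln(87820/49100) = ln(1.7886) = 0.58143.
Δz = 7528.3 × 0.58143 = 4377.2 m.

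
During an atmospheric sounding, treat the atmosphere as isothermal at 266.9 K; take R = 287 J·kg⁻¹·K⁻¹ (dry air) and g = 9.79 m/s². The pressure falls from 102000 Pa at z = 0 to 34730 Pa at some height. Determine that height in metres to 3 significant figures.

z ≈ 8430 m

Scale height: H = RT/g = 287 × 266.9 / 9.79 = 7824.3 m.
Invert the barometric formula: z = H ln(P₀/P).
P₀/P = 102000/34730 = 2.9369; ln(2.9369) = 1.0774.
z = 7824.3 × 1.0774 = 8429.9 m.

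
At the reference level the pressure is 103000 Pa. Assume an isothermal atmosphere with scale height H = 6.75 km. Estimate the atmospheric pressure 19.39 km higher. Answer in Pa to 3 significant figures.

Barometric formula: P = P₀ exp(−z/H).
z/H = 19390/6750.0 = 2.8726; exp(−2.8726) = 0.056552.
P = 103000 × 0.056552 = 5824.9 Pa.

P ≈ 5820 Pa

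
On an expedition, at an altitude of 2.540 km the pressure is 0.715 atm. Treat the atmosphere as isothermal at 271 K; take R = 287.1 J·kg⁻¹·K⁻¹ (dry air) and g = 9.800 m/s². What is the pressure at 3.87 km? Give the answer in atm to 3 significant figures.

P ≈ 0.605 atm

Scale height: H = RT/g = 287.1 × 271 / 9.800 = 7939.2 m.
Between two levels, P₂ = P₁ exp(−Δz/H) with Δz = z₂ − z₁.
Δz = 3870.0 − 2540.0 = 1330.0 m; Δz/H = 1330.0/7939.2 = 0.16752.
P₂ = 0.715 × exp(−0.16752) = 0.715 × 0.84576 = 0.60472 atm.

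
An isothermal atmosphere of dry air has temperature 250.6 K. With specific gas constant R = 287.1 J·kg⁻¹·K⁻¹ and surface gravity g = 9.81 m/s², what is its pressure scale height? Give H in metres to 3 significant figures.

H ≈ 7330 m

The scale height of an isothermal atmosphere is H = RT/g.
H = 287.1 × 250.6 / 9.81 = 71947/9.81 = 7334.0 m.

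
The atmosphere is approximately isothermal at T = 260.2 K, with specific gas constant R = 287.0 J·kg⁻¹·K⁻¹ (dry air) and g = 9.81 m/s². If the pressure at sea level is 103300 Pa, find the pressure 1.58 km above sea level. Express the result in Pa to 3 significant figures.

Scale height: H = RT/g = 287.0 × 260.2 / 9.81 = 7612.4 m.
Barometric formula: P = P₀ exp(−z/H).
z/H = 1580.0/7612.4 = 0.20756; exp(−0.20756) = 0.81256.
P = 103300 × 0.81256 = 83937 Pa.

P ≈ 83900 Pa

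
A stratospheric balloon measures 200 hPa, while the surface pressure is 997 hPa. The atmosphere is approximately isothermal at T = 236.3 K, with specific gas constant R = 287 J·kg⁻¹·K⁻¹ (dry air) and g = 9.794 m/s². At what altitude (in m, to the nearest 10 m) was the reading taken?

Scale height: H = RT/g = 287 × 236.3 / 9.794 = 6924.5 m.
Invert the barometric formula: z = H ln(P₀/P).
P₀/P = 997/200 = 4.9850; ln(4.9850) = 1.6064.
z = 6924.5 × 1.6064 = 11124 m.

z ≈ 11120 m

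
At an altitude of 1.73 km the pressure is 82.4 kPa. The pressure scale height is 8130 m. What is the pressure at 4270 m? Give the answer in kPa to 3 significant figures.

Between two levels, P₂ = P₁ exp(−Δz/H) with Δz = z₂ − z₁.
Δz = 4270.0 − 1730.0 = 2540.0 m; Δz/H = 2540.0/8130.0 = 0.31242.
P₂ = 82.4 × exp(−0.31242) = 82.4 × 0.73167 = 60.290 kPa.

P ≈ 60.3 kPa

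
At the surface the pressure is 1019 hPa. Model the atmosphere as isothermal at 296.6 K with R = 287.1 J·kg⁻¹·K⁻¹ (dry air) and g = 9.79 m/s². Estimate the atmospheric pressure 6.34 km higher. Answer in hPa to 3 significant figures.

P ≈ 492 hPa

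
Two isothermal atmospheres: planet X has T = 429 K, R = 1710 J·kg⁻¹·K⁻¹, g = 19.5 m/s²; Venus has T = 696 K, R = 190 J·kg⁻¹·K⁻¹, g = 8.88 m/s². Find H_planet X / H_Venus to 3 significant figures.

H = RT/g for each body.
H_planet X = 1710 × 429 / 19.5 = 37620 m.
H_Venus = 190 × 696 / 8.88 = 14892 m.
H_planet X/H_Venus = 37620/14892 = 2.5262.

H_planet X/H_Venus ≈ 2.53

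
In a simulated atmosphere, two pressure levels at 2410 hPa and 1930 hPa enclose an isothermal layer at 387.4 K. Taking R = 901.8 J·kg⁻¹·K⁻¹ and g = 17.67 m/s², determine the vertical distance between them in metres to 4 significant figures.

Δz ≈ 4391 m

Hypsometric equation: Δz = (R T̄/g) ln(P₁/P₂).
R T̄/g = 901.8 × 387.4 / 17.67 = 19771 m.
ln(2410/1930) = ln(1.2487) = 0.22210.
Δz = 19771 × 0.22210 = 4391.1 m.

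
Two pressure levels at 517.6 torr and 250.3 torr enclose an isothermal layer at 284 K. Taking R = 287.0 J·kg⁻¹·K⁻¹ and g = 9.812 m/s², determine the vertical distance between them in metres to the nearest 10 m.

Hypsometric equation: Δz = (R T̄/g) ln(P₁/P₂).
R T̄/g = 287.0 × 284 / 9.812 = 8307.0 m.
ln(517.6/250.3) = ln(2.0679) = 0.72653.
Δz = 8307.0 × 0.72653 = 6035.3 m.

Δz ≈ 6040 m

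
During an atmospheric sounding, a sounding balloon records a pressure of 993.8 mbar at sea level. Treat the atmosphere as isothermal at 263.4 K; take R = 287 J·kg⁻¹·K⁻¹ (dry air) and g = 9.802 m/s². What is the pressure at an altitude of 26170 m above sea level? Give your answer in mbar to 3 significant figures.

P ≈ 33.4 mbar

Scale height: H = RT/g = 287 × 263.4 / 9.802 = 7712.3 m.
Barometric formula: P = P₀ exp(−z/H).
z/H = 26170/7712.3 = 3.3933; exp(−3.3933) = 0.033598.
P = 993.8 × 0.033598 = 33.390 mbar.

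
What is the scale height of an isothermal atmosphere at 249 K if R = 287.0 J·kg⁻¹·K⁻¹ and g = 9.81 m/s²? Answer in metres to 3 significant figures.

The scale height of an isothermal atmosphere is H = RT/g.
H = 287.0 × 249 / 9.81 = 71463/9.81 = 7284.7 m.

H ≈ 7280 m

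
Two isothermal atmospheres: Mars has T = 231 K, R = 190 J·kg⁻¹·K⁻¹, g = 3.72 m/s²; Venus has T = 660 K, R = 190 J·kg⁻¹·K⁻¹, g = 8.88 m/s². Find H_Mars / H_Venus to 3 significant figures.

H_Mars/H_Venus ≈ 0.835

H = RT/g for each body.
H_Mars = 190 × 231 / 3.72 = 11798 m.
H_Venus = 190 × 660 / 8.88 = 14122 m.
H_Mars/H_Venus = 11798/14122 = 0.83543.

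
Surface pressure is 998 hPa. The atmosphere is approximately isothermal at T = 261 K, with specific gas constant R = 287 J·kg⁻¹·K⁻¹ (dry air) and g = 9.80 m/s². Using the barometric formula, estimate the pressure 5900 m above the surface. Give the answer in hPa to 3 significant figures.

P ≈ 461 hPa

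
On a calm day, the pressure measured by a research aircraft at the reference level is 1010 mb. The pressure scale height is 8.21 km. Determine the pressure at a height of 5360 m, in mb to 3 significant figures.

Barometric formula: P = P₀ exp(−z/H).
z/H = 5360.0/8210.0 = 0.65286; exp(−0.65286) = 0.52055.
P = 1010 × 0.52055 = 525.76 mb.

P ≈ 526 mb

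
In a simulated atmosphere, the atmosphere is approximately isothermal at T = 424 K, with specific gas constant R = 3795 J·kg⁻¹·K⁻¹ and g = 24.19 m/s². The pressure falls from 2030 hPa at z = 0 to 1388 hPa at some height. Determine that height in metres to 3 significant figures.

Scale height: H = RT/g = 3795 × 424 / 24.19 = 66518 m.
Invert the barometric formula: z = H ln(P₀/P).
P₀/P = 2030/1388 = 1.4625; ln(1.4625) = 0.38015.
z = 66518 × 0.38015 = 25287 m.

z ≈ 25300 m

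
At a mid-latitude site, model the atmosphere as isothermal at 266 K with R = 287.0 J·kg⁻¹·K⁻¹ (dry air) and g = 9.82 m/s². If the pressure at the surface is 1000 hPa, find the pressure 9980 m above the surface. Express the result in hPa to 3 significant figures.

Scale height: H = RT/g = 287.0 × 266 / 9.82 = 7774.1 m.
Barometric formula: P = P₀ exp(−z/H).
z/H = 9980.0/7774.1 = 1.2837; exp(−1.2837) = 0.27701.
P = 1000 × 0.27701 = 277.01 hPa.

P ≈ 277 hPa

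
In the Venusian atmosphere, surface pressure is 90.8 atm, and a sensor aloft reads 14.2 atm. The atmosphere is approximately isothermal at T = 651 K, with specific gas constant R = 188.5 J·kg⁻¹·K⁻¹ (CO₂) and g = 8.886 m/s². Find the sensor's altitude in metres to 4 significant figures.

z ≈ 25620 m

Scale height: H = RT/g = 188.5 × 651 / 8.886 = 13810 m.
Invert the barometric formula: z = H ln(P₀/P).
P₀/P = 90.8/14.2 = 6.3944; ln(6.3944) = 1.8554.
z = 13810 × 1.8554 = 25623 m.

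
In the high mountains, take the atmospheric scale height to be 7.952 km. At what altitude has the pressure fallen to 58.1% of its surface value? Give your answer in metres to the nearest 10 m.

Set P/P₀ = exp(−z/H) = 0.581, so z = −H ln(0.581).
−ln(0.581) = 0.54300; z = 7952.0 × 0.54300 = 4317.9 m.

z ≈ 4320 m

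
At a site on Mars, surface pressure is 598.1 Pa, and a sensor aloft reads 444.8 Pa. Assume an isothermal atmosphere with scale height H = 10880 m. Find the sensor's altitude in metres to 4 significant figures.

z ≈ 3222 m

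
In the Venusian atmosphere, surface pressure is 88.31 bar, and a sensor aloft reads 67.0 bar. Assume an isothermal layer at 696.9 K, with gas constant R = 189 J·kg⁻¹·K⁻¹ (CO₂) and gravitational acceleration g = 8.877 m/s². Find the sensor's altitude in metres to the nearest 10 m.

Scale height: H = RT/g = 189 × 696.9 / 8.877 = 14838 m.
Invert the barometric formula: z = H ln(P₀/P).
P₀/P = 88.31/67.0 = 1.3181; ln(1.3181) = 0.27619.
z = 14838 × 0.27619 = 4098.1 m.

z ≈ 4100 m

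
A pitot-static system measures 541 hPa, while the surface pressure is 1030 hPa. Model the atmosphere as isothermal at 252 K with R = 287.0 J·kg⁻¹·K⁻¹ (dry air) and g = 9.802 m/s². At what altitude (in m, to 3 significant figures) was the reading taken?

Scale height: H = RT/g = 287.0 × 252 / 9.802 = 7378.5 m.
Invert the barometric formula: z = H ln(P₀/P).
P₀/P = 1030/541 = 1.9039; ln(1.9039) = 0.64390.
z = 7378.5 × 0.64390 = 4751.0 m.

z ≈ 4750 m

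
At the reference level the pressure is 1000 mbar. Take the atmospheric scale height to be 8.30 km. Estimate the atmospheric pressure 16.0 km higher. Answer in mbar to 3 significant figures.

P ≈ 145 mbar

Barometric formula: P = P₀ exp(−z/H).
z/H = 16000/8300.0 = 1.9277; exp(−1.9277) = 0.14548.
P = 1000 × 0.14548 = 145.48 mbar.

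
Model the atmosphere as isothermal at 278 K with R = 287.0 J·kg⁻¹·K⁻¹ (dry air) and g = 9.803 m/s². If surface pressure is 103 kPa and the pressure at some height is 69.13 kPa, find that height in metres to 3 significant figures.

z ≈ 3250 m

Scale height: H = RT/g = 287.0 × 278 / 9.803 = 8138.9 m.
Invert the barometric formula: z = H ln(P₀/P).
P₀/P = 103/69.13 = 1.4899; ln(1.4899) = 0.39871.
z = 8138.9 × 0.39871 = 3245.1 m.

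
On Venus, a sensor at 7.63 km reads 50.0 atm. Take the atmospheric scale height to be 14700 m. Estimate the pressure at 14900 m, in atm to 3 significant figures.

P ≈ 30.5 atm

Between two levels, P₂ = P₁ exp(−Δz/H) with Δz = z₂ − z₁.
Δz = 14900 − 7630.0 = 7270.0 m; Δz/H = 7270.0/14700 = 0.49456.
P₂ = 50.0 × exp(−0.49456) = 50.0 × 0.60984 = 30.492 atm.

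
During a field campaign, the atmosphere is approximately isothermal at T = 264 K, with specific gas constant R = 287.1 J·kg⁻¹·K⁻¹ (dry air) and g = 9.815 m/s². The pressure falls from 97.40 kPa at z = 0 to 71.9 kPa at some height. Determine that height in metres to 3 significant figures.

z ≈ 2340 m

Scale height: H = RT/g = 287.1 × 264 / 9.815 = 7722.3 m.
Invert the barometric formula: z = H ln(P₀/P).
P₀/P = 97.40/71.9 = 1.3547; ln(1.3547) = 0.30358.
z = 7722.3 × 0.30358 = 2344.3 m.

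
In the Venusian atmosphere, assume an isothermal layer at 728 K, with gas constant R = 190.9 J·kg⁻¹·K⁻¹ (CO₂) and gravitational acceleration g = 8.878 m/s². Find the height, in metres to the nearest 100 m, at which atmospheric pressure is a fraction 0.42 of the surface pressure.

z ≈ 13600 m

Scale height: H = RT/g = 190.9 × 728 / 8.878 = 15654 m.
Set P/P₀ = exp(−z/H) = 0.42, so z = −H ln(0.42).
−ln(0.42) = 0.86750; z = 15654 × 0.86750 = 13580 m.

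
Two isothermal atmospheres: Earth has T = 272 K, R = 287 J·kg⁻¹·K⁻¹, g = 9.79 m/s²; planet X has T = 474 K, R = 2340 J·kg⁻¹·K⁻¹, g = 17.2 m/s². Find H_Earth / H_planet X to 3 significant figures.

H = RT/g for each body.
H_Earth = 287 × 272 / 9.79 = 7973.9 m.
H_planet X = 2340 × 474 / 17.2 = 64486 m.
H_Earth/H_planet X = 7973.9/64486 = 0.12365.

H_Earth/H_planet X ≈ 0.124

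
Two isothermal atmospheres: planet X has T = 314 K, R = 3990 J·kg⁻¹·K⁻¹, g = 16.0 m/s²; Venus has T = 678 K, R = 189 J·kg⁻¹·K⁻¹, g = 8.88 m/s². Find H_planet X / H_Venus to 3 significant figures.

H_planet X/H_Venus ≈ 5.43

H = RT/g for each body.
H_planet X = 3990 × 314 / 16.0 = 78304 m.
H_Venus = 189 × 678 / 8.88 = 14430 m.
H_planet X/H_Venus = 78304/14430 = 5.4265.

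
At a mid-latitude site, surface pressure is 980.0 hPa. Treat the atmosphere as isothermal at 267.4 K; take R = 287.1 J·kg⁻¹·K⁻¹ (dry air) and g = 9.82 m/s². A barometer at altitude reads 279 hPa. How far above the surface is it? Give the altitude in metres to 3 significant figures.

Scale height: H = RT/g = 287.1 × 267.4 / 9.82 = 7817.8 m.
Invert the barometric formula: z = H ln(P₀/P).
P₀/P = 980.0/279 = 3.5125; ln(3.5125) = 1.2563.
z = 7817.8 × 1.2563 = 9821.5 m.

z ≈ 9820 m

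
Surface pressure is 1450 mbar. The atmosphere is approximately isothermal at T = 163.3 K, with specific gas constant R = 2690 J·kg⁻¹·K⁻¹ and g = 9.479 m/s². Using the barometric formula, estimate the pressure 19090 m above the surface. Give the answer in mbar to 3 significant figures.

P ≈ 960 mbar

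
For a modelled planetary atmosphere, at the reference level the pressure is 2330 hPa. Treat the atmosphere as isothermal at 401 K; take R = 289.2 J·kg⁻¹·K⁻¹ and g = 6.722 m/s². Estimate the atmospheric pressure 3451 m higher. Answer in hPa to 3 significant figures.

Scale height: H = RT/g = 289.2 × 401 / 6.722 = 17252 m.
Barometric formula: P = P₀ exp(−z/H).
z/H = 3451.0/17252 = 0.20003; exp(−0.20003) = 0.81871.
P = 2330 × 0.81871 = 1907.6 hPa.

P ≈ 1910 hPa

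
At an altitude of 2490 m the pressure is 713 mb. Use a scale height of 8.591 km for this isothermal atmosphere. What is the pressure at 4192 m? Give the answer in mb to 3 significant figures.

Between two levels, P₂ = P₁ exp(−Δz/H) with Δz = z₂ − z₁.
Δz = 4192.0 − 2490.0 = 1702.0 m; Δz/H = 1702.0/8591.0 = 0.19811.
P₂ = 713 × exp(−0.19811) = 713 × 0.82028 = 584.86 mb.

P ≈ 585 mb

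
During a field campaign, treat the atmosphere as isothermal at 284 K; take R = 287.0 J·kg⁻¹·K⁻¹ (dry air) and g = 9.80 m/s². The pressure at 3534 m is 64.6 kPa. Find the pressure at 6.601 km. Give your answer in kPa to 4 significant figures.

P ≈ 44.68 kPa

Scale height: H = RT/g = 287.0 × 284 / 9.80 = 8317.1 m.
Between two levels, P₂ = P₁ exp(−Δz/H) with Δz = z₂ − z₁.
Δz = 6601.0 − 3534.0 = 3067.0 m; Δz/H = 3067.0/8317.1 = 0.36876.
P₂ = 64.6 × exp(−0.36876) = 64.6 × 0.69159 = 44.677 kPa.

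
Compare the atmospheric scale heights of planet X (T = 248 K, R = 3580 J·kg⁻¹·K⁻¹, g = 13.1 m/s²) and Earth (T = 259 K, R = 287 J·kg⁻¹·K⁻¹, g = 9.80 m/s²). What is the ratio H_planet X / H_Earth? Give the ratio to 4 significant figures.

H = RT/g for each body.
H_planet X = 3580 × 248 / 13.1 = 67774 m.
H_Earth = 287 × 259 / 9.80 = 7585.0 m.
H_planet X/H_Earth = 67774/7585.0 = 8.9353.

H_planet X/H_Earth ≈ 8.935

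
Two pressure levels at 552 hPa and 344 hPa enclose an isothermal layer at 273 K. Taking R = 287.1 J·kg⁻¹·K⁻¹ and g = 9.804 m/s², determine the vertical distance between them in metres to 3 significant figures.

Hypsometric equation: Δz = (R T̄/g) ln(P₁/P₂).
R T̄/g = 287.1 × 273 / 9.804 = 7994.5 m.
ln(552/344) = ln(1.6047) = 0.47294.
Δz = 7994.5 × 0.47294 = 3780.9 m.

Δz ≈ 3780 m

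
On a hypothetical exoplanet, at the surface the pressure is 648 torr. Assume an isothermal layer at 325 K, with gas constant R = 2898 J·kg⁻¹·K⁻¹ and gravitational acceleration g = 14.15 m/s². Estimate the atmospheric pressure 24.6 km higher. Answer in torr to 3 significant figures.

Scale height: H = RT/g = 2898 × 325 / 14.15 = 66562 m.
Barometric formula: P = P₀ exp(−z/H).
z/H = 24600/66562 = 0.36958; exp(−0.36958) = 0.69102.
P = 648 × 0.69102 = 447.78 torr.

P ≈ 448 torr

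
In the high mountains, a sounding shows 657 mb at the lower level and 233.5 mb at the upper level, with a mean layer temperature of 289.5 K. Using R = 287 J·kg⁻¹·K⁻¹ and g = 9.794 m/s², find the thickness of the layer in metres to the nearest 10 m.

Hypsometric equation: Δz = (R T̄/g) ln(P₁/P₂).
R T̄/g = 287 × 289.5 / 9.794 = 8483.4 m.
ln(657/233.5) = ln(2.8137) = 1.0345.
Δz = 8483.4 × 1.0345 = 8776.1 m.

Δz ≈ 8780 m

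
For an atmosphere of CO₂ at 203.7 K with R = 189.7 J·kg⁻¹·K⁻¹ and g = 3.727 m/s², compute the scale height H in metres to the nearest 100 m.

The scale height of an isothermal atmosphere is H = RT/g.
H = 189.7 × 203.7 / 3.727 = 38642/3.727 = 10368 m.

H ≈ 10400 m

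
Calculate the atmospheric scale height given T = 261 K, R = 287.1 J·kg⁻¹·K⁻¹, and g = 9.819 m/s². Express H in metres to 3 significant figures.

The scale height of an isothermal atmosphere is H = RT/g.
H = 287.1 × 261 / 9.819 = 74933/9.819 = 7631.4 m.

H ≈ 7630 m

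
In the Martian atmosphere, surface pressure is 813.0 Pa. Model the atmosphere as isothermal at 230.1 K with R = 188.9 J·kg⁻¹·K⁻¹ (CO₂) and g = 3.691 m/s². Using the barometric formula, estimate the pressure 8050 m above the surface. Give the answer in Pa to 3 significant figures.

Scale height: H = RT/g = 188.9 × 230.1 / 3.691 = 11776 m.
Barometric formula: P = P₀ exp(−z/H).
z/H = 8050.0/11776 = 0.68359; exp(−0.68359) = 0.50480.
P = 813.0 × 0.50480 = 410.40 Pa.

P ≈ 410 Pa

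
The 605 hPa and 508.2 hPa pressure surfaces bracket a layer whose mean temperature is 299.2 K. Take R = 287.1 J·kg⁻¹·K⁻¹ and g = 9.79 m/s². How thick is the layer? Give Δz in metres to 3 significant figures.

Δz ≈ 1530 m

Hypsometric equation: Δz = (R T̄/g) ln(P₁/P₂).
R T̄/g = 287.1 × 299.2 / 9.79 = 8774.3 m.
ln(605/508.2) = ln(1.1905) = 0.17437.
Δz = 8774.3 × 0.17437 = 1530.0 m.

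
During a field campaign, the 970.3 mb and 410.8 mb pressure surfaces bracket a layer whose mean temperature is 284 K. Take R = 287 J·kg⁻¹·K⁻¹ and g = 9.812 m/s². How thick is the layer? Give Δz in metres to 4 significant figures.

Hypsometric equation: Δz = (R T̄/g) ln(P₁/P₂).
R T̄/g = 287 × 284 / 9.812 = 8307.0 m.
ln(970.3/410.8) = ln(2.3620) = 0.85951.
Δz = 8307.0 × 0.85951 = 7139.9 m.

Δz ≈ 7140 m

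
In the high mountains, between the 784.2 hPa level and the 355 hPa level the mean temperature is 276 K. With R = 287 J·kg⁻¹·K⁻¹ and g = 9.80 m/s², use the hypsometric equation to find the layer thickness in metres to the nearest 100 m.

Δz ≈ 6400 m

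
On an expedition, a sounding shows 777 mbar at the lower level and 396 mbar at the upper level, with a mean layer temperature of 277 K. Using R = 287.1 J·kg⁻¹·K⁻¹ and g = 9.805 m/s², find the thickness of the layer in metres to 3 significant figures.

Hypsometric equation: Δz = (R T̄/g) ln(P₁/P₂).
R T̄/g = 287.1 × 277 / 9.805 = 8110.8 m.
ln(777/396) = ln(1.9621) = 0.67402.
Δz = 8110.8 × 0.67402 = 5466.8 m.

Δz ≈ 5470 m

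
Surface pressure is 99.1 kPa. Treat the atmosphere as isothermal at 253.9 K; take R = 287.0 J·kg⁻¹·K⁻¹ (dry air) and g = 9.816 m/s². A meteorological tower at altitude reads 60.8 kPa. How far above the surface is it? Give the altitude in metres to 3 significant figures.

Scale height: H = RT/g = 287.0 × 253.9 / 9.816 = 7423.5 m.
Invert the barometric formula: z = H ln(P₀/P).
P₀/P = 99.1/60.8 = 1.6299; ln(1.6299) = 0.48852.
z = 7423.5 × 0.48852 = 3626.5 m.

z ≈ 3630 m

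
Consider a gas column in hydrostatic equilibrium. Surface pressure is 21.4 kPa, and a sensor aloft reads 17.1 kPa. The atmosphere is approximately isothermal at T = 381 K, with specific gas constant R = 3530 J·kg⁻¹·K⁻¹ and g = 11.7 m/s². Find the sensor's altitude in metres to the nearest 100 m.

Scale height: H = RT/g = 3530 × 381 / 11.7 = 114950 m.
Invert the barometric formula: z = H ln(P₀/P).
P₀/P = 21.4/17.1 = 1.2515; ln(1.2515) = 0.22434.
z = 114950 × 0.22434 = 25788 m.

z ≈ 25800 m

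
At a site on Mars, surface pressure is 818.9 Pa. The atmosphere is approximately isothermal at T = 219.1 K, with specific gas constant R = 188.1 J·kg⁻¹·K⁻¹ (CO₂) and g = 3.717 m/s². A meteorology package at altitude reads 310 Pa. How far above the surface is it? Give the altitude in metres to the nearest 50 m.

z ≈ 10750 m

Scale height: H = RT/g = 188.1 × 219.1 / 3.717 = 11088 m.
Invert the barometric formula: z = H ln(P₀/P).
P₀/P = 818.9/310 = 2.6416; ln(2.6416) = 0.97138.
z = 11088 × 0.97138 = 10771 m.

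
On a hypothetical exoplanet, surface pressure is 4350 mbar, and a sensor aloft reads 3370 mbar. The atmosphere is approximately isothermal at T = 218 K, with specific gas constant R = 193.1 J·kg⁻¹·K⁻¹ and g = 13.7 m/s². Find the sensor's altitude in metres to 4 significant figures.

z ≈ 784.3 m

Scale height: H = RT/g = 193.1 × 218 / 13.7 = 3072.7 m.
Invert the barometric formula: z = H ln(P₀/P).
P₀/P = 4350/3370 = 1.2908; ln(1.2908) = 0.25526.
z = 3072.7 × 0.25526 = 784.34 m.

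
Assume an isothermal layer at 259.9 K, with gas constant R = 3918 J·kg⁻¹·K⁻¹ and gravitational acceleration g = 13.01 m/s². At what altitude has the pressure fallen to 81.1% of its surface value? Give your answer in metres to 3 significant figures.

Scale height: H = RT/g = 3918 × 259.9 / 13.01 = 78270 m.
Set P/P₀ = exp(−z/H) = 0.811, so z = −H ln(0.811).
−ln(0.811) = 0.20949; z = 78270 × 0.20949 = 16397 m.

z ≈ 16400 m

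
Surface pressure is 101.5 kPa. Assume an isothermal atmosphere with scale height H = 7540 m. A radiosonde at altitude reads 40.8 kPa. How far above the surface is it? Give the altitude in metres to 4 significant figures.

Invert the barometric formula: z = H ln(P₀/P).
P₀/P = 101.5/40.8 = 2.4877; ln(2.4877) = 0.91136.
z = 7540.0 × 0.91136 = 6871.7 m.

z ≈ 6872 m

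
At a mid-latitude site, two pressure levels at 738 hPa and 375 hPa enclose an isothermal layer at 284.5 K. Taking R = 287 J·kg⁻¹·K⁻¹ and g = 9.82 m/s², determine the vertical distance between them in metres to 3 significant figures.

Hypsometric equation: Δz = (R T̄/g) ln(P₁/P₂).
R T̄/g = 287 × 284.5 / 9.82 = 8314.8 m.
ln(738/375) = ln(1.9680) = 0.67702.
Δz = 8314.8 × 0.67702 = 5629.3 m.

Δz ≈ 5630 m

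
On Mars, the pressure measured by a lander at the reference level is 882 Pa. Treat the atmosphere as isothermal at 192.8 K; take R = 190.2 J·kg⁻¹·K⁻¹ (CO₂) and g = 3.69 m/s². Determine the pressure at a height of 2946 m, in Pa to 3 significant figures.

Scale height: H = RT/g = 190.2 × 192.8 / 3.69 = 9937.8 m.
Barometric formula: P = P₀ exp(−z/H).
z/H = 2946.0/9937.8 = 0.29644; exp(−0.29644) = 0.74346.
P = 882 × 0.74346 = 655.73 Pa.

P ≈ 656 Pa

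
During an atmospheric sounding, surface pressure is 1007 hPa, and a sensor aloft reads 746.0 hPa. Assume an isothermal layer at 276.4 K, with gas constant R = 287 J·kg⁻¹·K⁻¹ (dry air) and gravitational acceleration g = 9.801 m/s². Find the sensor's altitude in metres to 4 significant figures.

z ≈ 2428 m

Scale height: H = RT/g = 287 × 276.4 / 9.801 = 8093.7 m.
Invert the barometric formula: z = H ln(P₀/P).
P₀/P = 1007/746.0 = 1.3499; ln(1.3499) = 0.30003.
z = 8093.7 × 0.30003 = 2428.4 m.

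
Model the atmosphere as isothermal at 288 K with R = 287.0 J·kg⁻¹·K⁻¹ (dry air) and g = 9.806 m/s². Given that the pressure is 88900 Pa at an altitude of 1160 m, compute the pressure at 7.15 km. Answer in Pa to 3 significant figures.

Scale height: H = RT/g = 287.0 × 288 / 9.806 = 8429.1 m.
Between two levels, P₂ = P₁ exp(−Δz/H) with Δz = z₂ − z₁.
Δz = 7150.0 − 1160.0 = 5990.0 m; Δz/H = 5990.0/8429.1 = 0.71063.
P₂ = 88900 × exp(−0.71063) = 88900 × 0.49133 = 43679 Pa.

P ≈ 43700 Pa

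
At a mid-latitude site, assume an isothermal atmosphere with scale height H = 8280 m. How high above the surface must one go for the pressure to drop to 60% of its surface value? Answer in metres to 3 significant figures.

Set P/P₀ = exp(−z/H) = 0.6, so z = −H ln(0.6).
−ln(0.6) = 0.51083; z = 8280.0 × 0.51083 = 4229.7 m.

z ≈ 4230 m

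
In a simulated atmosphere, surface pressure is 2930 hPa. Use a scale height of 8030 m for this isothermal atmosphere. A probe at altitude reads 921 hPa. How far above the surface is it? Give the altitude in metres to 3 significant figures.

z ≈ 9290 m

Invert the barometric formula: z = H ln(P₀/P).
P₀/P = 2930/921 = 3.1813; ln(3.1813) = 1.1573.
z = 8030.0 × 1.1573 = 9293.1 m.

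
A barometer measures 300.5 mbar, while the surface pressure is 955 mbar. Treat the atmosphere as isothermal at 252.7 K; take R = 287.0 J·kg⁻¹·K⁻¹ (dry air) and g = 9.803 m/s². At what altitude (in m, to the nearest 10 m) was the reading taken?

z ≈ 8550 m

Scale height: H = RT/g = 287.0 × 252.7 / 9.803 = 7398.2 m.
Invert the barometric formula: z = H ln(P₀/P).
P₀/P = 955/300.5 = 3.1780; ln(3.1780) = 1.1563.
z = 7398.2 × 1.1563 = 8554.5 m.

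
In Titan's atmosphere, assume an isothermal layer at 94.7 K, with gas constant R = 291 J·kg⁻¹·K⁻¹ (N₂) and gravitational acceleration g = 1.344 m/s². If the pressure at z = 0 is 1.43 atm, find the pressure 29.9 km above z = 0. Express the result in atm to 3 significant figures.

Scale height: H = RT/g = 291 × 94.7 / 1.344 = 20504 m.
Barometric formula: P = P₀ exp(−z/H).
z/H = 29900/20504 = 1.4583; exp(−1.4583) = 0.23263.
P = 1.43 × 0.23263 = 0.33266 atm.

P ≈ 0.333 atm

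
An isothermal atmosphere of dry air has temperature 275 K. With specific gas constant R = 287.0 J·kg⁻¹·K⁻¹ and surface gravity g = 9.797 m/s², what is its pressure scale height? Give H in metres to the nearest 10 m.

The scale height of an isothermal atmosphere is H = RT/g.
H = 287.0 × 275 / 9.797 = 78925/9.797 = 8056.0 m.

H ≈ 8060 m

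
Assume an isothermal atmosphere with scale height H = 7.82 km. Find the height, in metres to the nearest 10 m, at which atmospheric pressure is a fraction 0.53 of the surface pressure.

z ≈ 4960 m

Set P/P₀ = exp(−z/H) = 0.53, so z = −H ln(0.53).
−ln(0.53) = 0.63488; z = 7820.0 × 0.63488 = 4964.8 m.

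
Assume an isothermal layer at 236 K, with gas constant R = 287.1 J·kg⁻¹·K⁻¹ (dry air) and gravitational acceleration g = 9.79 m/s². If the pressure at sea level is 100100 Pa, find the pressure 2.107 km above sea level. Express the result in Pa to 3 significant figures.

Scale height: H = RT/g = 287.1 × 236 / 9.79 = 6920.9 m.
Barometric formula: P = P₀ exp(−z/H).
z/H = 2107.0/6920.9 = 0.30444; exp(−0.30444) = 0.73754.
P = 100100 × 0.73754 = 73828 Pa.

P ≈ 73800 Pa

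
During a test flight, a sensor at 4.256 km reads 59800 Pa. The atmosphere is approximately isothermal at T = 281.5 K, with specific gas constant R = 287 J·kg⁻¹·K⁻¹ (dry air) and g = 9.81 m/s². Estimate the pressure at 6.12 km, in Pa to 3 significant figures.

Scale height: H = RT/g = 287 × 281.5 / 9.81 = 8235.5 m.
Between two levels, P₂ = P₁ exp(−Δz/H) with Δz = z₂ − z₁.
Δz = 6120.0 − 4256.0 = 1864.0 m; Δz/H = 1864.0/8235.5 = 0.22634.
P₂ = 59800 × exp(−0.22634) = 59800 × 0.79745 = 47688 Pa.

P ≈ 47700 Pa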